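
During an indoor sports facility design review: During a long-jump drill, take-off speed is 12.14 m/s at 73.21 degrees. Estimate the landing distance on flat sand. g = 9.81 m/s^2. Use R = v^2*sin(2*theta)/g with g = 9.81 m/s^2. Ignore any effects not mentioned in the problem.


R = v^2 * sin(2*theta) / g
Convert angle to radians: theta = 73.21 deg = 1.2778 rad
sin(2*theta) = sin(2.5555) = 0.5531
R = 12.14^2 * 0.5531 / 9.81
R = 147.3796 * 0.5531 / 9.81 = 8.3095 m

8.3095 m


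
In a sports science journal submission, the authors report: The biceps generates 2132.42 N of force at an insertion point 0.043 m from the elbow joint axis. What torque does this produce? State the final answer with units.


tau = F * d
tau = 2132.42 * 0.043
tau = 91.6941 N*m

91.6941 N*m


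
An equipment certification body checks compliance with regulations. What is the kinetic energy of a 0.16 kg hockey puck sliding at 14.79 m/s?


KE = 0.5 * m * v^2
KE = 0.5 * 0.16 * 14.79^2
KE = 0.5 * 0.16 * 218.7441 = 17.4995 J

17.4995 J


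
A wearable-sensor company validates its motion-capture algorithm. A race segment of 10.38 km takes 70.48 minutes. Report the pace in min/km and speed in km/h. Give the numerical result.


Pace = time / distance = 70.48 min / 10.38 km = 6.79 min/km
Speed = distance / time_in_hours = 10.38 / 1.1747 hr
Speed = 8.8365 km/h

6.79 min/km, 8.8365 km/h


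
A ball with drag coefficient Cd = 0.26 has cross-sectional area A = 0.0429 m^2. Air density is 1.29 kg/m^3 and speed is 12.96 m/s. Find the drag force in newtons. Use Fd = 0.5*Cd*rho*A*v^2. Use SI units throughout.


Fd = 0.5 * Cd * rho * A * v^2
Fd = 0.5 * 0.26 * 1.29 * 0.0429 * 12.96^2
v^2 = 167.9616
Fd = 0.5 * 0.26 * 1.29 * 0.0429 * 167.9616 = 1.2084 N

1.2084 N


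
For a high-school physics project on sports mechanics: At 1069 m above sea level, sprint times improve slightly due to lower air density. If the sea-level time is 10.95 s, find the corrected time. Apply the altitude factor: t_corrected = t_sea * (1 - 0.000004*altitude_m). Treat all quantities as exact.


Correction factor = 1 - 0.000004 * 1069 = 0.995724
t_corrected = t_sea * factor = 10.95 * 0.995724
t_corrected = 10.9032 s

10.9032 s


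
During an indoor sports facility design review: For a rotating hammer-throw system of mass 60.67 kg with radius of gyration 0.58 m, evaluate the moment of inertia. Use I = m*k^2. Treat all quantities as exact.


I = m * k^2
I = 60.67 * 0.58^2
I = 60.67 * 0.3364 = 20.4094 kg*m^2

20.4094 kg*m^2


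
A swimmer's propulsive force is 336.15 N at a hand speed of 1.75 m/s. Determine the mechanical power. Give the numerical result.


P = F * v
P = 336.15 * 1.75
P = 588.2625 W

588.2625 W


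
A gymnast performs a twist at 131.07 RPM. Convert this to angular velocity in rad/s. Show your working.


omega = RPM * 2 * pi / 60
omega = 131.07 * 2 * 3.14159 / 60
omega = 823.5371 / 60 = 13.7256 rad/s

13.7256 rad/s


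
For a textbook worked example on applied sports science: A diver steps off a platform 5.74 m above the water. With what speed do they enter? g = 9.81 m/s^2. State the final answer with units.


v = sqrt(2 * g * h)
v = sqrt(2 * 9.81 * 5.74)
v = sqrt(112.6188) = 10.6122 m/s

10.6122 m/s


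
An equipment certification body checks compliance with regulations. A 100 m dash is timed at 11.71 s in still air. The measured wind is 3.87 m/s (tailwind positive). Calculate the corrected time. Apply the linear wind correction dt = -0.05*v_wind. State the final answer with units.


dt = -0.05 * v_wind = -0.05 * 3.87 = -0.1935 s
t_corrected = t_still + dt = 11.71 + (-0.1935)
t_corrected = 11.5165 s

11.5165 s


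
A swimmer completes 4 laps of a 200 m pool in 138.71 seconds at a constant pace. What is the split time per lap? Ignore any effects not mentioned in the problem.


Split time = total_time / n_laps = 138.71 / 4
Split time = 34.6775 s per lap

34.6775 s


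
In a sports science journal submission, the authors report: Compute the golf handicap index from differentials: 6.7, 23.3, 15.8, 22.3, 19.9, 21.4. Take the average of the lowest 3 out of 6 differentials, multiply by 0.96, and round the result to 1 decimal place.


All differentials: 6.7, 23.3, 15.8, 22.3, 19.9, 21.4
Sorted: 6.7, 15.8, 19.9, 21.4, 22.3, 23.3
Best 3: 6.7, 15.8, 19.9
Average of best = 42.4 / 3 = 14.1333
Raw index = 14.1333 * 0.96 = 13.568
Handicap index = round(13.568, 1) = 13.6

13.6


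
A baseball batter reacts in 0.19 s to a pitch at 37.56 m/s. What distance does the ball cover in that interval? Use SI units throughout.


d = v * t
d = 37.56 * 0.19
d = 7.1364 m

7.1364 m


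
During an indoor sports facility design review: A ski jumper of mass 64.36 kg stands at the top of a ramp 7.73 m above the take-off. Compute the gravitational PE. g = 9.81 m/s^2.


PE = m * g * h
PE = 64.36 * 9.81 * 7.73
PE = 631.3716 * 7.73 = 4880.5025 J

4880.5025 J


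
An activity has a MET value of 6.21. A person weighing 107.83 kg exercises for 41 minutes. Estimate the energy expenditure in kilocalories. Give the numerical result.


kcal = MET * mass * time_hr
Convert time: 41 min = 0.6833 hr
kcal = 6.21 * 107.83 * 0.6833
kcal = 457.5766 kcal

457.5766 kcal


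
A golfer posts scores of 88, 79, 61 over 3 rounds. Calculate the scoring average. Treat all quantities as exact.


Average = sum / n
Sum = 228
Average = 228 / 3 = 76

76


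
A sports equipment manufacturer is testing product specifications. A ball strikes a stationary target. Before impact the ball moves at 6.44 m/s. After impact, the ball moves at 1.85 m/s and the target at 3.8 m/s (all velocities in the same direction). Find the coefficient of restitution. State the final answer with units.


e = (v2_after - v1_after) / (v1_before - v2_before)
Numerator = 3.8 - 1.85 = 1.95
Denominator = 6.44 - 0 = 6.44
e = 1.95 / 6.44 = 0.3028

0.3028


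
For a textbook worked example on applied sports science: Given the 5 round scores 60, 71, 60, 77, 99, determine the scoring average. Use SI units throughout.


Average = sum / n
Sum = 367
Average = 367 / 5 = 73.4

73.4


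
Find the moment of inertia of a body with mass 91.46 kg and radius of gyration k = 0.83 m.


I = m * k^2
I = 91.46 * 0.83^2
I = 91.46 * 0.6889 = 63.0068 kg*m^2

63.0068 kg*m^2


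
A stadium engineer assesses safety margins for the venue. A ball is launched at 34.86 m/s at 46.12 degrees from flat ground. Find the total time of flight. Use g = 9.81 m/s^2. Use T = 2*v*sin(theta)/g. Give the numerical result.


T = 2*v*sin(theta)/g
sin(theta) = sin(46.12 deg) = 0.7208
T = 2*34.86*0.7208 / 9.81
T = 50.2537 / 9.81 = 5.1227 s

5.1227 s


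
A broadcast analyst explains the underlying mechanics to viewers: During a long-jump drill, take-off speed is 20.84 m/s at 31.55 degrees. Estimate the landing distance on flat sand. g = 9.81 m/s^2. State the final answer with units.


R = v^2 * sin(2*theta) / g
Convert angle to radians: theta = 31.55 deg = 0.5507 rad
sin(2*theta) = sin(1.1013) = 0.8918
R = 20.84^2 * 0.8918 / 9.81
R = 434.3056 * 0.8918 / 9.81 = 39.4814 m

39.4814 m


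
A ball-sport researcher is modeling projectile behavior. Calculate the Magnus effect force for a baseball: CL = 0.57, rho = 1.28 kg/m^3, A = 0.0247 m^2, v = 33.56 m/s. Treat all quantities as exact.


FM = 0.5 * CL * rho * A * v^2
FM = 0.5 * 0.57 * 1.28 * 0.0247 * 33.56^2
v^2 = 1126.2736
FM = 0.5 * 0.57 * 1.28 * 0.0247 * 1126.2736 = 10.1484 N

10.1484 N


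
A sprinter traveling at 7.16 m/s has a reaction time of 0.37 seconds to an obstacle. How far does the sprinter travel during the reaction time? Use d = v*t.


d = v * t
d = 7.16 * 0.37
d = 2.6492 m

2.6492 m


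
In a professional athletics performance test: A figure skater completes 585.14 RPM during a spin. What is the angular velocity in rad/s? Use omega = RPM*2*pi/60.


omega = RPM * 2 * pi / 60
omega = 585.14 * 2 * 3.14159 / 60
omega = 3676.5431 / 60 = 61.2757 rad/s

61.2757 rad/s


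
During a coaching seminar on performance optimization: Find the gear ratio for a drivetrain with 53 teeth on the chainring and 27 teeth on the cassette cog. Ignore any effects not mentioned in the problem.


GR = front_teeth / rear_teeth
GR = 53 / 27
GR = 1.963

1.963


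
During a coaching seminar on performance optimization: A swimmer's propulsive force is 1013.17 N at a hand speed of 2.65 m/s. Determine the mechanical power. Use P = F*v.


P = F * v
P = 1013.17 * 2.65
P = 2684.9005 W

2684.9005 W


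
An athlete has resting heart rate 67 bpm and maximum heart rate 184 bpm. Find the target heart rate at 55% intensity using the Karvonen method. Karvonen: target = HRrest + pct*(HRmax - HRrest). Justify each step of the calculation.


Target = HRrest + pct*(HRmax - HRrest)
Heart rate reserve = HRmax - HRrest = 184 - 67 = 117 bpm
Fraction = 55% = 0.55
Target = 67 + 0.55 * 117
Target = 67 + 64.35 = 131.35 bpm

131.35 bpm


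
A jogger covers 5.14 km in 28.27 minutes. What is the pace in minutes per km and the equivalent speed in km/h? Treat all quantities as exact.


Pace = time / distance = 28.27 min / 5.14 km = 5.5 min/km
Speed = distance / time_in_hours = 5.14 / 0.4712 hr
Speed = 10.9091 km/h

5.5 min/km, 10.9091 km/h


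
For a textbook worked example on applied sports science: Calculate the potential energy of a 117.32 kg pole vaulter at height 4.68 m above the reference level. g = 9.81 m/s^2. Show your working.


PE = m * g * h
PE = 117.32 * 9.81 * 4.68
PE = 1150.9092 * 4.68 = 5386.2551 J

5386.2551 J


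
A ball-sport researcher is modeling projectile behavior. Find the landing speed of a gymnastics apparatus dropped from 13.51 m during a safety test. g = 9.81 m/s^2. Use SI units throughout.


v = sqrt(2 * g * h)
v = sqrt(2 * 9.81 * 13.51)
v = sqrt(265.0662) = 16.2809 m/s

16.2809 m/s


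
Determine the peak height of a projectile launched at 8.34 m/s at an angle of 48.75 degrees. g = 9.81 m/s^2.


H = (v*sin(theta))^2 / (2*g)
vy = v*sin(theta) = 8.34 * sin(48.75 deg) = 6.2703 m/s
H = vy^2 / (2*g) = 39.3172 / (2*9.81)
H = 39.3172 / 19.62 = 2.0039 m

2.0039 m


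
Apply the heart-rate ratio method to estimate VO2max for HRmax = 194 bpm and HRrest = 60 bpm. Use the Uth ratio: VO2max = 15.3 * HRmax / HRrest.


VO2max = 15.3 * HRmax / HRrest
VO2max = 15.3 * 194 / 60
VO2max = 2968.2 / 60 = 49.47 mL/kg/min

49.47 mL/kg/min


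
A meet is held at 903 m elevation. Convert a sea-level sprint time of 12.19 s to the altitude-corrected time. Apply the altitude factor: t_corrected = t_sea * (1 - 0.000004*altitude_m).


Correction factor = 1 - 0.000004 * 903 = 0.996388
t_corrected = t_sea * factor = 12.19 * 0.996388
t_corrected = 12.146 s

12.146 s


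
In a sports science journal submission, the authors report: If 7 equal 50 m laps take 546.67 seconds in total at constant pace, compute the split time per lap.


Split time = total_time / n_laps = 546.67 / 7
Split time = 78.0957 s per lap

78.0957 s


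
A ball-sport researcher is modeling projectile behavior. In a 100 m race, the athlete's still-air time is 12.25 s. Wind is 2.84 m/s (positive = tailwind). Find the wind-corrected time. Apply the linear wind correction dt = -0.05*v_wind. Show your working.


dt = -0.05 * v_wind = -0.05 * 2.84 = -0.142 s
t_corrected = t_still + dt = 12.25 + (-0.142)
t_corrected = 12.108 s

12.108 s


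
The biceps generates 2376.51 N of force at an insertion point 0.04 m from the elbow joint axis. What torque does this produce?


tau = F * d
tau = 2376.51 * 0.04
tau = 95.0604 N*m

95.0604 N*m


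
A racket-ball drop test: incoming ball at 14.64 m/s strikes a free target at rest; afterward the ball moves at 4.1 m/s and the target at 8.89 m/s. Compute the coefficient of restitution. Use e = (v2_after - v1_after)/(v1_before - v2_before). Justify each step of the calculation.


e = (v2_after - v1_after) / (v1_before - v2_before)
Numerator = 8.89 - 4.1 = 4.79
Denominator = 14.64 - 0 = 14.64
e = 4.79 / 14.64 = 0.3272

0.3272


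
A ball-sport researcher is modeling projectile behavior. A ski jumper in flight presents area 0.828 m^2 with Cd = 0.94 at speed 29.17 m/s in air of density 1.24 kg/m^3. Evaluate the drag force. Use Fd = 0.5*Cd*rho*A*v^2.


Fd = 0.5 * Cd * rho * A * v^2
Fd = 0.5 * 0.94 * 1.24 * 0.828 * 29.17^2
v^2 = 850.8889
Fd = 0.5 * 0.94 * 1.24 * 0.828 * 850.8889 = 410.6036 N

410.6036 N


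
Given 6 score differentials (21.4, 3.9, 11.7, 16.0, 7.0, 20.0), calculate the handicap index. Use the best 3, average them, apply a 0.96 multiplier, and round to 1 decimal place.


All differentials: 21.4, 3.9, 11.7, 16.0, 7.0, 20.0
Sorted: 3.9, 7.0, 11.7, 16.0, 20.0, 21.4
Best 3: 3.9, 7.0, 11.7
Average of best = 22.6 / 3 = 7.5333
Raw index = 7.5333 * 0.96 = 7.232
Handicap index = round(7.232, 1) = 7.2

7.2


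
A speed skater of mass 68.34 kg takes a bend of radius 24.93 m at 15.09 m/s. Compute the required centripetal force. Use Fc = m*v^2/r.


Fc = m * v^2 / r
v^2 = 15.09^2 = 227.7081
Fc = 68.34 * 227.7081 / 24.93
Fc = 15561.5716 / 24.93 = 624.2107 N

624.2107 N


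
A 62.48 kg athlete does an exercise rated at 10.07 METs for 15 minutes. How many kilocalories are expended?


kcal = MET * mass * time_hr
Convert time: 15 min = 0.25 hr
kcal = 10.07 * 62.48 * 0.25
kcal = 157.2934 kcal

157.2934 kcal


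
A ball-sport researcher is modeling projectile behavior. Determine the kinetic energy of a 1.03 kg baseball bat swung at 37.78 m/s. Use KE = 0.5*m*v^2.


KE = 0.5 * m * v^2
KE = 0.5 * 1.03 * 37.78^2
KE = 0.5 * 1.03 * 1427.3284 = 735.0741 J

735.0741 J


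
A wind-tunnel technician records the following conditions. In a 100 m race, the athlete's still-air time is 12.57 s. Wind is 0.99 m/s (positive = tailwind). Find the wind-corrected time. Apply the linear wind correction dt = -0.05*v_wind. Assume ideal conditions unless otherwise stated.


dt = -0.05 * v_wind = -0.05 * 0.99 = -0.0495 s
t_corrected = t_still + dt = 12.57 + (-0.0495)
t_corrected = 12.5205 s

12.5205 s


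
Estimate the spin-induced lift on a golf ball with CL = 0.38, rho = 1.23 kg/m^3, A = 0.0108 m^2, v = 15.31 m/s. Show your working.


FM = 0.5 * CL * rho * A * v^2
FM = 0.5 * 0.38 * 1.23 * 0.0108 * 15.31^2
v^2 = 234.3961
FM = 0.5 * 0.38 * 1.23 * 0.0108 * 234.3961 = 0.5916 N

0.5916 N


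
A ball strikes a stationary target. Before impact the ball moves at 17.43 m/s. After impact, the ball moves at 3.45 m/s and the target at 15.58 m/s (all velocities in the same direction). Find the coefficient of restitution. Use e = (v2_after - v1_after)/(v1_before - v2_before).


e = (v2_after - v1_after) / (v1_before - v2_before)
Numerator = 15.58 - 3.45 = 12.13
Denominator = 17.43 - 0 = 17.43
e = 12.13 / 17.43 = 0.6959

0.6959


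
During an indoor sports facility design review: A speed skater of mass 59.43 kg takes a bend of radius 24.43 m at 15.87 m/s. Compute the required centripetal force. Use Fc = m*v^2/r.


Fc = m * v^2 / r
v^2 = 15.87^2 = 251.8569
Fc = 59.43 * 251.8569 / 24.43
Fc = 14967.8556 / 24.43 = 612.6834 N

612.6834 N


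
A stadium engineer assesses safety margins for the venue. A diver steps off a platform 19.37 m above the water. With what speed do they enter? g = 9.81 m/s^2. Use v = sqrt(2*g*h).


v = sqrt(2 * g * h)
v = sqrt(2 * 9.81 * 19.37)
v = sqrt(380.0394) = 19.4946 m/s

19.4946 m/s


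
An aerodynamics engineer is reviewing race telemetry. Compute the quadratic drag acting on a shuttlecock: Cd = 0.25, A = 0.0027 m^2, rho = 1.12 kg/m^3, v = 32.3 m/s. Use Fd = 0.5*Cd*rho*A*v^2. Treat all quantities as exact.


Fd = 0.5 * Cd * rho * A * v^2
Fd = 0.5 * 0.25 * 1.12 * 0.0027 * 32.3^2
v^2 = 1043.29
Fd = 0.5 * 0.25 * 1.12 * 0.0027 * 1043.29 = 0.3944 N

0.3944 N


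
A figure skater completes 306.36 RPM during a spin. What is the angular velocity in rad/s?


omega = RPM * 2 * pi / 60
omega = 306.36 * 2 * 3.14159 / 60
omega = 1924.9167 / 60 = 32.0819 rad/s

32.0819 rad/s


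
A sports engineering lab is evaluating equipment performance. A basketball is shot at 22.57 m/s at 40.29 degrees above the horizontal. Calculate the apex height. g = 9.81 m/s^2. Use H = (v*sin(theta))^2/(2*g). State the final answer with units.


H = (v*sin(theta))^2 / (2*g)
vy = v*sin(theta) = 22.57 * sin(40.29 deg) = 14.595 m/s
H = vy^2 / (2*g) = 213.0152 / (2*9.81)
H = 213.0152 / 19.62 = 10.857 m

10.857 m


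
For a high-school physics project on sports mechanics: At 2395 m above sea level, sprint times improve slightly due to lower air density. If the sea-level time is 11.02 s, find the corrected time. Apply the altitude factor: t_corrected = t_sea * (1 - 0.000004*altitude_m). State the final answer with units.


Correction factor = 1 - 0.000004 * 2395 = 0.99042
t_corrected = t_sea * factor = 11.02 * 0.99042
t_corrected = 10.9144 s

10.9144 s


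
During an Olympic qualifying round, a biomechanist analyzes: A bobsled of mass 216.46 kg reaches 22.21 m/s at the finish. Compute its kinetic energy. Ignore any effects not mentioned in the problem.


KE = 0.5 * m * v^2
KE = 0.5 * 216.46 * 22.21^2
KE = 0.5 * 216.46 * 493.2841 = 53388.1381 J

53388.1381 J


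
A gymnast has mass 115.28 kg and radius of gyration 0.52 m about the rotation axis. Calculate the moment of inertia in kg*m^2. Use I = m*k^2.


I = m * k^2
I = 115.28 * 0.52^2
I = 115.28 * 0.2704 = 31.1717 kg*m^2

31.1717 kg*m^2


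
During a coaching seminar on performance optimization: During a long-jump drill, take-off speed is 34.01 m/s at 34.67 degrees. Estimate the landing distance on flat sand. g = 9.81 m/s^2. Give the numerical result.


R = v^2 * sin(2*theta) / g
Convert angle to radians: theta = 34.67 deg = 0.6051 rad
sin(2*theta) = sin(1.2102) = 0.9357
R = 34.01^2 * 0.9357 / 9.81
R = 1156.6801 * 0.9357 / 9.81 = 110.3257 m

110.3257 m


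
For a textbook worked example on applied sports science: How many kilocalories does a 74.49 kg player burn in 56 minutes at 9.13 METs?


kcal = MET * mass * time_hr
Convert time: 56 min = 0.9333 hr
kcal = 9.13 * 74.49 * 0.9333
kcal = 634.7541 kcal

634.7541 kcal


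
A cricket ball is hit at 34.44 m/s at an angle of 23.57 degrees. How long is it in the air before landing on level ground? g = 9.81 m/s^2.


T = 2*v*sin(theta)/g
sin(theta) = sin(23.57 deg) = 0.3999
T = 2*34.44*0.3999 / 9.81
T = 27.543 / 9.81 = 2.8076 s

2.8076 s


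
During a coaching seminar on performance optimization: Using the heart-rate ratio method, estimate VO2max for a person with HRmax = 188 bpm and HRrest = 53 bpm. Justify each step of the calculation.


VO2max = 15.3 * HRmax / HRrest
VO2max = 15.3 * 188 / 53
VO2max = 2876.4 / 53 = 54.2717 mL/kg/min

54.2717 mL/kg/min


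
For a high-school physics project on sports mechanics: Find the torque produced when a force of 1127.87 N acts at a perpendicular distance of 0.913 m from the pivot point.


tau = F * d
tau = 1127.87 * 0.913
tau = 1029.7453 N*m

1029.7453 N*m


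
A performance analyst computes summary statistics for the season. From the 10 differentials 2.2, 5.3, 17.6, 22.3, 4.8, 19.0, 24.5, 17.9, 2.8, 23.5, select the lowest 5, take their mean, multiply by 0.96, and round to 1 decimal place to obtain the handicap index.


All differentials: 2.2, 5.3, 17.6, 22.3, 4.8, 19.0, 24.5, 17.9, 2.8, 23.5
Sorted: 2.2, 2.8, 4.8, 5.3, 17.6, 17.9, 19.0, 22.3, 23.5, 24.5
Best 5: 2.2, 2.8, 4.8, 5.3, 17.6
Average of best = 32.7 / 5 = 6.54
Raw index = 6.54 * 0.96 = 6.2784
Handicap index = round(6.2784, 1) = 6.3

6.3


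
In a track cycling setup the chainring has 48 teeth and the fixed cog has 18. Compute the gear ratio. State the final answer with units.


GR = front_teeth / rear_teeth
GR = 48 / 18
GR = 2.6667

2.6667


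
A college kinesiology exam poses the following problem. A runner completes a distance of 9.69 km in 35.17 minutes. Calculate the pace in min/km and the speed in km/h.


Pace = time / distance = 35.17 min / 9.69 km = 3.6295 min/km
Speed = distance / time_in_hours = 9.69 / 0.5862 hr
Speed = 16.5311 km/h

3.6295 min/km, 16.5311 km/h


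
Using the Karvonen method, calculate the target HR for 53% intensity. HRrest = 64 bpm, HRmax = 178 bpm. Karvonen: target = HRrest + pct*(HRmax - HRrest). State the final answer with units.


Target = HRrest + pct*(HRmax - HRrest)
Heart rate reserve = HRmax - HRrest = 178 - 64 = 114 bpm
Fraction = 53% = 0.53
Target = 64 + 0.53 * 114
Target = 64 + 60.42 = 124.42 bpm

124.42 bpm


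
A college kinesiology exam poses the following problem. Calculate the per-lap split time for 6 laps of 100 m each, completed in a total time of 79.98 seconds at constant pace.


Split time = total_time / n_laps = 79.98 / 6
Split time = 13.33 s per lap

13.33 s


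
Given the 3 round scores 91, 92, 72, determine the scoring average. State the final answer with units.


Average = sum / n
Sum = 255
Average = 255 / 3 = 85

85


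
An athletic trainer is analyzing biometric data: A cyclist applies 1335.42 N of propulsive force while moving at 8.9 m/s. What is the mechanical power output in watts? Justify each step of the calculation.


P = F * v
P = 1335.42 * 8.9
P = 11885.238 W

11885.238 W


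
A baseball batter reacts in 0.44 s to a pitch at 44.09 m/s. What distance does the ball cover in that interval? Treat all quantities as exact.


d = v * t
d = 44.09 * 0.44
d = 19.3996 m

19.3996 m


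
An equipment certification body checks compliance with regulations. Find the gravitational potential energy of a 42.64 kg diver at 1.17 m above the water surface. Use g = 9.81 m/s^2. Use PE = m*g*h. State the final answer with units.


PE = m * g * h
PE = 42.64 * 9.81 * 1.17
PE = 418.2984 * 1.17 = 489.4091 J

489.4091 J


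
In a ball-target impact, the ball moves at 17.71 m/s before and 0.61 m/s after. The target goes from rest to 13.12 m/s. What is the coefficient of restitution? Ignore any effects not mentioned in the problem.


e = (v2_after - v1_after) / (v1_before - v2_before)
Numerator = 13.12 - 0.61 = 12.51
Denominator = 17.71 - 0 = 17.71
e = 12.51 / 17.71 = 0.7064

0.7064


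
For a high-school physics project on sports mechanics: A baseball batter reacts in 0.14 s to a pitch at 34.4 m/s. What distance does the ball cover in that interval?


d = v * t
d = 34.4 * 0.14
d = 4.816 m

4.816 m


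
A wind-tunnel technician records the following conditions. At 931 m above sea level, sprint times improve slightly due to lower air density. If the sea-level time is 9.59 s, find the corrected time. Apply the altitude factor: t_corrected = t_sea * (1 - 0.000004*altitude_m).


Correction factor = 1 - 0.000004 * 931 = 0.996276
t_corrected = t_sea * factor = 9.59 * 0.996276
t_corrected = 9.5543 s

9.5543 s


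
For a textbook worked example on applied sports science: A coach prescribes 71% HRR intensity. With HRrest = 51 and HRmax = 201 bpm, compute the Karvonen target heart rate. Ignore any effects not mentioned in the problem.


Target = HRrest + pct*(HRmax - HRrest)
Heart rate reserve = HRmax - HRrest = 201 - 51 = 150 bpm
Fraction = 71% = 0.71
Target = 51 + 0.71 * 150
Target = 51 + 106.5 = 157.5 bpm

157.5 bpm


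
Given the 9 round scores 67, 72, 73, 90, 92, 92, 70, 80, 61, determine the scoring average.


Average = sum / n
Sum = 697
Average = 697 / 9 = 77.4444

77.4444


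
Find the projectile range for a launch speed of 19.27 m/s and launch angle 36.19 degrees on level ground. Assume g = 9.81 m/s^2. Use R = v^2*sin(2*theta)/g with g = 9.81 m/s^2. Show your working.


R = v^2 * sin(2*theta) / g
Convert angle to radians: theta = 36.19 deg = 0.6316 rad
sin(2*theta) = sin(1.2633) = 0.9531
R = 19.27^2 * 0.9531 / 9.81
R = 371.3329 * 0.9531 / 9.81 = 36.0766 m

36.0766 m


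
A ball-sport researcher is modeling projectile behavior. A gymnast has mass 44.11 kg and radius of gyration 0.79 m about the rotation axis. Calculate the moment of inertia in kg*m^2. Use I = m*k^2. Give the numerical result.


I = m * k^2
I = 44.11 * 0.79^2
I = 44.11 * 0.6241 = 27.5291 kg*m^2

27.5291 kg*m^2


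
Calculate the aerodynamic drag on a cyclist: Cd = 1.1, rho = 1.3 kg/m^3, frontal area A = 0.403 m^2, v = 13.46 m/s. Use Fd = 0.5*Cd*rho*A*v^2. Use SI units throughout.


Fd = 0.5 * Cd * rho * A * v^2
Fd = 0.5 * 1.1 * 1.3 * 0.403 * 13.46^2
v^2 = 181.1716
Fd = 0.5 * 1.1 * 1.3 * 0.403 * 181.1716 = 52.2037 N

52.2037 N


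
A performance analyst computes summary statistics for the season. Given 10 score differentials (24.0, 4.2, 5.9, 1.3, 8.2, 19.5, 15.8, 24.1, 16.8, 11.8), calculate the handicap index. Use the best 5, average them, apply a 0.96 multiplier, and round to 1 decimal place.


All differentials: 24.0, 4.2, 5.9, 1.3, 8.2, 19.5, 15.8, 24.1, 16.8, 11.8
Sorted: 1.3, 4.2, 5.9, 8.2, 11.8, 15.8, 16.8, 19.5, 24.0, 24.1
Best 5: 1.3, 4.2, 5.9, 8.2, 11.8
Average of best = 31.4 / 5 = 6.28
Raw index = 6.28 * 0.96 = 6.0288
Handicap index = round(6.0288, 1) = 6.0

6.0


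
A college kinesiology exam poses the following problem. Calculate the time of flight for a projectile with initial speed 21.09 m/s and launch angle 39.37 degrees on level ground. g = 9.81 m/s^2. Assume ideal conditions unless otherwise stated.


T = 2*v*sin(theta)/g
sin(theta) = sin(39.37 deg) = 0.6343
T = 2*21.09*0.6343 / 9.81
T = 26.7559 / 9.81 = 2.7274 s

2.7274 s


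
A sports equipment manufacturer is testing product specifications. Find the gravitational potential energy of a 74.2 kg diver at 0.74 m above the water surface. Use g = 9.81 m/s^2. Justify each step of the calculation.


PE = m * g * h
PE = 74.2 * 9.81 * 0.74
PE = 727.902 * 0.74 = 538.6475 J

538.6475 J


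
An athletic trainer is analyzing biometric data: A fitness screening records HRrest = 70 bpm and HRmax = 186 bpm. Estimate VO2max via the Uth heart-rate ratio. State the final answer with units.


VO2max = 15.3 * HRmax / HRrest
VO2max = 15.3 * 186 / 70
VO2max = 2845.8 / 70 = 40.6543 mL/kg/min

40.6543 mL/kg/min


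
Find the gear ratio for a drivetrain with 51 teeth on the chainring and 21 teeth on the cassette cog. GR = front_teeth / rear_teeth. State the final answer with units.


GR = front_teeth / rear_teeth
GR = 51 / 21
GR = 2.4286

2.4286


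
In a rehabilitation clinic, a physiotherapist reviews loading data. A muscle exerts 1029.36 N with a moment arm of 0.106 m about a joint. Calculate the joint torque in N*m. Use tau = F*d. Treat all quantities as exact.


tau = F * d
tau = 1029.36 * 0.106
tau = 109.1122 N*m

109.1122 N*m


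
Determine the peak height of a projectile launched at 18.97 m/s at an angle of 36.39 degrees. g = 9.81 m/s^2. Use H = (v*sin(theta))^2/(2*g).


H = (v*sin(theta))^2 / (2*g)
vy = v*sin(theta) = 18.97 * sin(36.39 deg) = 11.2545 m/s
H = vy^2 / (2*g) = 126.6636 / (2*9.81)
H = 126.6636 / 19.62 = 6.4558 m

6.4558 m


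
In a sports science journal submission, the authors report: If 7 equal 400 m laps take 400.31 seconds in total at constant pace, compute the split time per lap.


Split time = total_time / n_laps = 400.31 / 7
Split time = 57.1871 s per lap

57.1871 s


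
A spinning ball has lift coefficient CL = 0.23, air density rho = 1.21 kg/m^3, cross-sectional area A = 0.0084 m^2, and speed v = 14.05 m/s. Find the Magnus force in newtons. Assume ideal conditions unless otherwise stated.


FM = 0.5 * CL * rho * A * v^2
FM = 0.5 * 0.23 * 1.21 * 0.0084 * 14.05^2
v^2 = 197.4025
FM = 0.5 * 0.23 * 1.21 * 0.0084 * 197.4025 = 0.2307 N

0.2307 N


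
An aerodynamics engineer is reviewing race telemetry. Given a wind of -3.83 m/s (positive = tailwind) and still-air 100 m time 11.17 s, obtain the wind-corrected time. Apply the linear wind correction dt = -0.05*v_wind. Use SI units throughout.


dt = -0.05 * v_wind = -0.05 * -3.83 = 0.1915 s
t_corrected = t_still + dt = 11.17 + (0.1915)
t_corrected = 11.3615 s

11.3615 s


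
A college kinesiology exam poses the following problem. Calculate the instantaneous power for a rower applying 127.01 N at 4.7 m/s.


P = F * v
P = 127.01 * 4.7
P = 596.947 W

596.947 W


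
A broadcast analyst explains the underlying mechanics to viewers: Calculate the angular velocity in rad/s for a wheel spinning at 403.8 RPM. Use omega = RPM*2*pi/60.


omega = RPM * 2 * pi / 60
omega = 403.8 * 2 * 3.14159 / 60
omega = 2537.1502 / 60 = 42.2858 rad/s

42.2858 rad/s


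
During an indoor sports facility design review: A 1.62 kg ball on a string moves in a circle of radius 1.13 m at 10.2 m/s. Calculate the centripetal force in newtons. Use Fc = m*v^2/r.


Fc = m * v^2 / r
v^2 = 10.2^2 = 104.04
Fc = 1.62 * 104.04 / 1.13
Fc = 168.5448 / 1.13 = 149.1547 N

149.1547 N


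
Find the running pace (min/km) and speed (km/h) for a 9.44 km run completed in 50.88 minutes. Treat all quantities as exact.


Pace = time / distance = 50.88 min / 9.44 km = 5.3898 min/km
Speed = distance / time_in_hours = 9.44 / 0.848 hr
Speed = 11.1321 km/h

5.3898 min/km, 11.1321 km/h


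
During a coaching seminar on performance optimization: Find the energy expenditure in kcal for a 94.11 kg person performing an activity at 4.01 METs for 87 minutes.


kcal = MET * mass * time_hr
Convert time: 87 min = 1.45 hr
kcal = 4.01 * 94.11 * 1.45
kcal = 547.2026 kcal

547.2026 kcal


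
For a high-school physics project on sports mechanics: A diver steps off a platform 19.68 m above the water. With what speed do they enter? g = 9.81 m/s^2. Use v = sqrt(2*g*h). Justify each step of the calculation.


v = sqrt(2 * g * h)
v = sqrt(2 * 9.81 * 19.68)
v = sqrt(386.1216) = 19.65 m/s

19.65 m/s


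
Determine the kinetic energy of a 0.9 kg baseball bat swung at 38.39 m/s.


KE = 0.5 * m * v^2
KE = 0.5 * 0.9 * 38.39^2
KE = 0.5 * 0.9 * 1473.7921 = 663.2064 J

663.2064 J


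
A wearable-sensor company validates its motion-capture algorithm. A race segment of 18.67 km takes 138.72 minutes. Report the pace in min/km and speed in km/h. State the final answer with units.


Pace = time / distance = 138.72 min / 18.67 km = 7.4301 min/km
Speed = distance / time_in_hours = 18.67 / 2.312 hr
Speed = 8.0753 km/h

7.4301 min/km, 8.0753 km/h


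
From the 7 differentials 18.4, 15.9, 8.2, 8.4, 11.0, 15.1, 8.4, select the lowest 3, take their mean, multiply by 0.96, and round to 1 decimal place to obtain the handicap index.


All differentials: 18.4, 15.9, 8.2, 8.4, 11.0, 15.1, 8.4
Sorted: 8.2, 8.4, 8.4, 11.0, 15.1, 15.9, 18.4
Best 3: 8.2, 8.4, 8.4
Average of best = 25 / 3 = 8.3333
Raw index = 8.3333 * 0.96 = 8
Handicap index = round(8, 1) = 8.0

8.0


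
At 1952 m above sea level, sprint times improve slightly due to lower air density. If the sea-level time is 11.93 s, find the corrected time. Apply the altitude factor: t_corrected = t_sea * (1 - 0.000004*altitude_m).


Correction factor = 1 - 0.000004 * 1952 = 0.992192
t_corrected = t_sea * factor = 11.93 * 0.992192
t_corrected = 11.8369 s

11.8369 s


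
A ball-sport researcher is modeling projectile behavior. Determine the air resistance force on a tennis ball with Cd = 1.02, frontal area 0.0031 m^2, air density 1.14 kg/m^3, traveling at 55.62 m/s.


Fd = 0.5 * Cd * rho * A * v^2
Fd = 0.5 * 1.02 * 1.14 * 0.0031 * 55.62^2
v^2 = 3093.5844
Fd = 0.5 * 1.02 * 1.14 * 0.0031 * 3093.5844 = 5.5757 N

5.5757 N


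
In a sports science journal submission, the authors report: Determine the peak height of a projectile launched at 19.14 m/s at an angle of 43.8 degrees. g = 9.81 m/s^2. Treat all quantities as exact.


H = (v*sin(theta))^2 / (2*g)
vy = v*sin(theta) = 19.14 * sin(43.8 deg) = 13.2476 m/s
H = vy^2 / (2*g) = 175.4994 / (2*9.81)
H = 175.4994 / 19.62 = 8.9449 m

8.9449 m


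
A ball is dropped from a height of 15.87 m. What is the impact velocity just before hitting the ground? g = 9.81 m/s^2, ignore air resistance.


v = sqrt(2 * g * h)
v = sqrt(2 * 9.81 * 15.87)
v = sqrt(311.3694) = 17.6457 m/s

17.6457 m/s


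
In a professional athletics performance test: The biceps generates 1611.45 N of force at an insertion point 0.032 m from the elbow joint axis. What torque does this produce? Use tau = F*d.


tau = F * d
tau = 1611.45 * 0.032
tau = 51.5664 N*m

51.5664 N*m


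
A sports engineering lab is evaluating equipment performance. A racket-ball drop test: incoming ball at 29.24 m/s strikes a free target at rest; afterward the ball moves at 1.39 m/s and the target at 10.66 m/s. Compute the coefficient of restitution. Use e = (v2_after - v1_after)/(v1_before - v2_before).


e = (v2_after - v1_after) / (v1_before - v2_before)
Numerator = 10.66 - 1.39 = 9.27
Denominator = 29.24 - 0 = 29.24
e = 9.27 / 29.24 = 0.317

0.317


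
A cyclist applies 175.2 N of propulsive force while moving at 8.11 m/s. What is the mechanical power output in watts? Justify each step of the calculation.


P = F * v
P = 175.2 * 8.11
P = 1420.872 W

1420.872 W


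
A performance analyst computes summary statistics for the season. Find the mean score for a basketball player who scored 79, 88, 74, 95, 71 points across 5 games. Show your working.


Average = sum / n
Sum = 407
Average = 407 / 5 = 81.4

81.4


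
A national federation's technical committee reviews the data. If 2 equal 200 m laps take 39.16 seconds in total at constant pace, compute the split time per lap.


Split time = total_time / n_laps = 39.16 / 2
Split time = 19.58 s per lap

19.58 s


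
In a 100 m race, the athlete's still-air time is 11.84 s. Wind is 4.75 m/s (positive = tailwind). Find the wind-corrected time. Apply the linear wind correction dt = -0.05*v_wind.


dt = -0.05 * v_wind = -0.05 * 4.75 = -0.2375 s
t_corrected = t_still + dt = 11.84 + (-0.2375)
t_corrected = 11.6025 s

11.6025 s


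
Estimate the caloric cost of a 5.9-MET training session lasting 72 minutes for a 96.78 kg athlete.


kcal = MET * mass * time_hr
Convert time: 72 min = 1.2 hr
kcal = 5.9 * 96.78 * 1.2
kcal = 685.2024 kcal

685.2024 kcal


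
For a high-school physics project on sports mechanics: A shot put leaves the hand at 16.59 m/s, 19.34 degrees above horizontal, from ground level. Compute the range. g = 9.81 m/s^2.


R = v^2 * sin(2*theta) / g
Convert angle to radians: theta = 19.34 deg = 0.3375 rad
sin(2*theta) = sin(0.6751) = 0.625
R = 16.59^2 * 0.625 / 9.81
R = 275.2281 * 0.625 / 9.81 = 17.5341 m

17.5341 m


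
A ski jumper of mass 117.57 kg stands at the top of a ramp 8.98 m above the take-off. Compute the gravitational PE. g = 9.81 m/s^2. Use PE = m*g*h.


PE = m * g * h
PE = 117.57 * 9.81 * 8.98
PE = 1153.3617 * 8.98 = 10357.1881 J

10357.1881 J


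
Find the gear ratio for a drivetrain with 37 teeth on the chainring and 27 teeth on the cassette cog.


GR = front_teeth / rear_teeth
GR = 37 / 27
GR = 1.3704

1.3704


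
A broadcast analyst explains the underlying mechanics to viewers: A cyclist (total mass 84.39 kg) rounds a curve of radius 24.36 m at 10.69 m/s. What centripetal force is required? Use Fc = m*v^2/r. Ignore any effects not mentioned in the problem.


Fc = m * v^2 / r
v^2 = 10.69^2 = 114.2761
Fc = 84.39 * 114.2761 / 24.36
Fc = 9643.7601 / 24.36 = 395.8851 N

395.8851 N


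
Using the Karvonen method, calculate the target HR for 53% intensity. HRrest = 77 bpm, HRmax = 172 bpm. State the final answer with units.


Target = HRrest + pct*(HRmax - HRrest)
Heart rate reserve = HRmax - HRrest = 172 - 77 = 95 bpm
Fraction = 53% = 0.53
Target = 77 + 0.53 * 95
Target = 77 + 50.35 = 127.35 bpm

127.35 bpm


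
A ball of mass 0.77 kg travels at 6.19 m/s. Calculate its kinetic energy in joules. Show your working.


KE = 0.5 * m * v^2
KE = 0.5 * 0.77 * 6.19^2
KE = 0.5 * 0.77 * 38.3161 = 14.7517 J

14.7517 J


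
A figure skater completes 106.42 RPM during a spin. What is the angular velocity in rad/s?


omega = RPM * 2 * pi / 60
omega = 106.42 * 2 * 3.14159 / 60
omega = 668.6566 / 60 = 11.1443 rad/s

11.1443 rad/s


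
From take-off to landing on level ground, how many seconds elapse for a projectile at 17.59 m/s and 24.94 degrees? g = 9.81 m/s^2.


T = 2*v*sin(theta)/g
sin(theta) = sin(24.94 deg) = 0.4217
T = 2*17.59*0.4217 / 9.81
T = 14.8343 / 9.81 = 1.5122 s

1.5122 s


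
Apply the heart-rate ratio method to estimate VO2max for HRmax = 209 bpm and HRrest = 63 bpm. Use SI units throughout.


VO2max = 15.3 * HRmax / HRrest
VO2max = 15.3 * 209 / 63
VO2max = 3197.7 / 63 = 50.7571 mL/kg/min

50.7571 mL/kg/min


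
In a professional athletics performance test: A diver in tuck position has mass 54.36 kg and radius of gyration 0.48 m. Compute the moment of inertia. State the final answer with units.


I = m * k^2
I = 54.36 * 0.48^2
I = 54.36 * 0.2304 = 12.5245 kg*m^2

12.5245 kg*m^2


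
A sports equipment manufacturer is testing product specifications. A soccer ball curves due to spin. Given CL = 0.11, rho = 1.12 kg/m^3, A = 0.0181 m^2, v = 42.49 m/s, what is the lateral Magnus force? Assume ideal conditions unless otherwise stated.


FM = 0.5 * CL * rho * A * v^2
FM = 0.5 * 0.11 * 1.12 * 0.0181 * 42.49^2
v^2 = 1805.4001
FM = 0.5 * 0.11 * 1.12 * 0.0181 * 1805.4001 = 2.0129 N

2.0129 N


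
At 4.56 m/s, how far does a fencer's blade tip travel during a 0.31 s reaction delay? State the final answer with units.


d = v * t
d = 4.56 * 0.31
d = 1.4136 m

1.4136 m


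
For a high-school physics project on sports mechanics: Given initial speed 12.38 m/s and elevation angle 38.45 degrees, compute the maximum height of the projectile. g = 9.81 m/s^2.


H = (v*sin(theta))^2 / (2*g)
vy = v*sin(theta) = 12.38 * sin(38.45 deg) = 7.6983 m/s
H = vy^2 / (2*g) = 59.2634 / (2*9.81)
H = 59.2634 / 19.62 = 3.0206 m

3.0206 m


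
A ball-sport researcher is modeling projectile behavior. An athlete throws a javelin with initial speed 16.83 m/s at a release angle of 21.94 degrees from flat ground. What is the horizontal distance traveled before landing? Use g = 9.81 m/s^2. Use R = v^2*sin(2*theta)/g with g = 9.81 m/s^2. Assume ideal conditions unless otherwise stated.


R = v^2 * sin(2*theta) / g
Convert angle to radians: theta = 21.94 deg = 0.3829 rad
sin(2*theta) = sin(0.7659) = 0.6932
R = 16.83^2 * 0.6932 / 9.81
R = 283.2489 * 0.6932 / 9.81 = 20.0137 m

20.0137 m


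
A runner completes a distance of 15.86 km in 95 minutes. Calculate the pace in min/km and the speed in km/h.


Pace = time / distance = 95 min / 15.86 km = 5.9899 min/km
Speed = distance / time_in_hours = 15.86 / 1.5833 hr
Speed = 10.0168 km/h

5.9899 min/km, 10.0168 km/h


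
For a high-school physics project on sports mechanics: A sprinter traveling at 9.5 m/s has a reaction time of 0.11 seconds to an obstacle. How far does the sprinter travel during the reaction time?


d = v * t
d = 9.5 * 0.11
d = 1.045 m

1.045 m


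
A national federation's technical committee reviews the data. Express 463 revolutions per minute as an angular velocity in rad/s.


omega = RPM * 2 * pi / 60
omega = 463 * 2 * 3.14159 / 60
omega = 2909.1148 / 60 = 48.4852 rad/s

48.4852 rad/s


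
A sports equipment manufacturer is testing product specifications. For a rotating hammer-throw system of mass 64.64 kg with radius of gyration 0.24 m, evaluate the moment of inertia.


I = m * k^2
I = 64.64 * 0.24^2
I = 64.64 * 0.0576 = 3.7233 kg*m^2

3.7233 kg*m^2


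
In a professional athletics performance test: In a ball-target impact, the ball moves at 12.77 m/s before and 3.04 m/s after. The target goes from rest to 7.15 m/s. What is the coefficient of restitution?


e = (v2_after - v1_after) / (v1_before - v2_before)
Numerator = 7.15 - 3.04 = 4.11
Denominator = 12.77 - 0 = 12.77
e = 4.11 / 12.77 = 0.3218

0.3218


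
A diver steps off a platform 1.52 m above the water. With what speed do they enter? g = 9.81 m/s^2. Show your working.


v = sqrt(2 * g * h)
v = sqrt(2 * 9.81 * 1.52)
v = sqrt(29.8224) = 5.461 m/s

5.461 m/s


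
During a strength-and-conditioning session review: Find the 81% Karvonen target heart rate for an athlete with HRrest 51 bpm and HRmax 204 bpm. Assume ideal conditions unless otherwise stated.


Target = HRrest + pct*(HRmax - HRrest)
Heart rate reserve = HRmax - HRrest = 204 - 51 = 153 bpm
Fraction = 81% = 0.81
Target = 51 + 0.81 * 153
Target = 51 + 123.93 = 174.93 bpm

174.93 bpm
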